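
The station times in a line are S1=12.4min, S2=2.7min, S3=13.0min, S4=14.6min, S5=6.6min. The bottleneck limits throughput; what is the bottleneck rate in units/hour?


Bottleneck = longest station time
Station times: [12.4, 2.7, 13.0, 14.6, 6.6]
Max = 14.6 min
Rate = 60 / 14.6
= 4.11 units/hour (bottleneck: 14.6min)


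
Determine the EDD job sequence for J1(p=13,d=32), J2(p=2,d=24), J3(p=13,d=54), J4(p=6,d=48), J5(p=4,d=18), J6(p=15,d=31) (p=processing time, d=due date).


EDD: sort by earliest due date
  J5: d=18, p=4
  J2: d=24, p=2
  J6: d=31, p=15
  J1: d=32, p=13
  J4: d=48, p=6
  J3: d=54, p=13
Order: J5 → J2 → J6 → J1 → J4 → J3


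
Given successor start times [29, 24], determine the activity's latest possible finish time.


LF = min of all successor start times
Successors start at: [29, 24]
LF = min(29, 24)
= 24


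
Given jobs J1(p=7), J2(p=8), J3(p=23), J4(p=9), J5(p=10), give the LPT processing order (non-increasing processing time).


LPT: sort by longest processing time first
  J3: p=23
  J5: p=10
  J4: p=9
  J2: p=8
  J1: p=7
Order: J3 → J5 → J4 → J2 → J1


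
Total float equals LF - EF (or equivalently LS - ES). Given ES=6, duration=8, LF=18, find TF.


EF = ES + duration = 6 + 8 = 14
LS = LF - duration = 18 - 8 = 10
Total Float = LF - EF = 18 - 14
(or LS - ES = 10 - 6)
= 4


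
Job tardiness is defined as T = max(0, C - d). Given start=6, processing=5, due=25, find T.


Completion = start + processing = 6 + 5 = 11
Tardiness = max(0, C - d) = max(0, 11 - 25)
= max(0, -14)
= 0


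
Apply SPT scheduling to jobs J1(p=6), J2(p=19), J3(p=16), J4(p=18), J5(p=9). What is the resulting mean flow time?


SPT order: J1 → J5 → J3 → J4 → J2
Completion times:
  J1: C=6
  J5: C=15
  J3: C=31
  J4: C=49
  J2: C=68
Sum = 169, n = 5
Mean flow = 169/5
= 33.80


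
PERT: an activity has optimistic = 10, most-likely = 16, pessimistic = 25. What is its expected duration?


te = (o + 4m + p) / 6
= (10 + 4×16 + 25) / 6
= (10 + 64 + 25) / 6
= 99 / 6
= 16.50


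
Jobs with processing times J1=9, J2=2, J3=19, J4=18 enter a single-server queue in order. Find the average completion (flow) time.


Completion times:
  J1: completes at 9
  J2: completes at 11
  J3: completes at 30
  J4: completes at 48
Sum = 98
Average = 98/4
= 24.50


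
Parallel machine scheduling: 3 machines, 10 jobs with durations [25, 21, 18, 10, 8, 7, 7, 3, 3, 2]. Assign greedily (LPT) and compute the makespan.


Jobs (LPT sorted): [25, 21, 18, 10, 8, 7, 7, 3, 3, 2]
Machines: 3
  J=25 → Machine 1 (load: 0+25=25)
  J=21 → Machine 2 (load: 0+21=21)
  J=18 → Machine 3 (load: 0+18=18)
  J=10 → Machine 3 (load: 18+10=28)
  J=8 → Machine 2 (load: 21+8=29)
  J=7 → Machine 1 (load: 25+7=32)
  J=7 → Machine 3 (load: 28+7=35)
  J=3 → Machine 2 (load: 29+3=32)
  J=3 → Machine 1 (load: 32+3=35)
  J=2 → Machine 2 (load: 32+2=34)
Machine loads: [35, 34, 35]
Makespan = max = 35 time units


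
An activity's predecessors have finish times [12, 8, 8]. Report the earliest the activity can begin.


ES = max of all predecessor completion times
Predecessors: [12, 8, 8]
ES = max(12, 8, 8)
= 12


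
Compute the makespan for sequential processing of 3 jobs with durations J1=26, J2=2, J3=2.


Sequential makespan: sum all processing times
= 26 + 2 + 2
= 30 time units


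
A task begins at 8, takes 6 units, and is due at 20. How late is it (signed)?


Completion = 8 + 6 = 14
Lateness = C - d = 14 - 20
= -6


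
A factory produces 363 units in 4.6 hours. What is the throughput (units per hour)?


Throughput = units / time
= 363 / 4.6
= 78.9 units/hour


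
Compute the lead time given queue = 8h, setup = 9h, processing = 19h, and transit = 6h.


Lead time = queue + setup + processing + transit
= 8 + 9 + 19 + 6
= 42 hours


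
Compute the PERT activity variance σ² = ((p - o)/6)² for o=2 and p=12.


σ² = ((p - o) / 6)² = (p - o)² / 36
= (12 - 2)² / 36
= 10² / 36
= 100 / 36
= 2.7778


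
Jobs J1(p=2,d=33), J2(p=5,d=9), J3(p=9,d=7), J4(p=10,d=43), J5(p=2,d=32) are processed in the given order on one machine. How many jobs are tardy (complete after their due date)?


Completion vs due date:
  J1: C=2, d=33 → on time
  J2: C=7, d=9 → on time
  J3: C=16, d=7 → TARDY
  J4: C=26, d=43 → on time
  J5: C=28, d=32 → on time
Tardy jobs: J3
Count = 1


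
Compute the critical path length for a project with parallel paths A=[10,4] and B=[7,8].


Path A: 10 + 4 = 14
Path B: 7 + 8 = 15
Critical path = longest = max(14, 15)
= 15 (Path B)


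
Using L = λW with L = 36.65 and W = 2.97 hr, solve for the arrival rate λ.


Little's law: L = λW → λ = L / W
= 36.65 / 2.97
= 12.34 per hour


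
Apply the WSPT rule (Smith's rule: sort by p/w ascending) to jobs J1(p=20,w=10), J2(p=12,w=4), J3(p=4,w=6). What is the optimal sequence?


WSPT (Smith's rule): sort by p/w ascending
  J3: p/w = 4/6 = 0.667
  J1: p/w = 20/10 = 2.000
  J2: p/w = 12/4 = 3.000
Order: J3 → J1 → J2


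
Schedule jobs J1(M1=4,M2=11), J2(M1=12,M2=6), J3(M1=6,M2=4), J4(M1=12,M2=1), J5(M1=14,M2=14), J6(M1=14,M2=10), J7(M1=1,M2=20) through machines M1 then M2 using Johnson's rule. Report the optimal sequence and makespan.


Johnson's rule:
Group 1 (M1≤M2, sort by M1): ['J7', 'J1', 'J5']
Group 2 (M1>M2, sort desc M2): ['J6', 'J2', 'J3', 'J4']
Sequence: J7 → J1 → J5 → J6 → J2 → J3 → J4
Makespan calculation:
  J7: M1 done=1, M2 done=21
  J1: M1 done=5, M2 done=32
  J5: M1 done=19, M2 done=46
  J6: M1 done=33, M2 done=56
  J2: M1 done=45, M2 done=62
  J3: M1 done=51, M2 done=66
  J4: M1 done=63, M2 done=67
= Sequence: J7 → J1 → J5 → J6 → J2 → J3 → J4, Makespan: 67


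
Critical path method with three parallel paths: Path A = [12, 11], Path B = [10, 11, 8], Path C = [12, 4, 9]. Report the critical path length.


Path A: 12 + 11 = 23
Path B: 10 + 11 + 8 = 29
Path C: 12 + 4 + 9 = 25
Critical path = longest = max(23, 29, 25)
= 29 (Path B)


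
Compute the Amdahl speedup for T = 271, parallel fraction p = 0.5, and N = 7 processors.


Amdahl's law: T_p = T × ((1-p) + p/N)
= 271 × ((1-0.5) + 0.5/7)
= 271 × (0.50 + 0.0714)
= 271 × 0.5714
= 154.86
Speedup = 271/154.86
= 1.75×


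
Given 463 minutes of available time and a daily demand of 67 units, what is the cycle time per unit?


Cycle time = available time / demand
= 463 / 67
= 6.91 min/unit


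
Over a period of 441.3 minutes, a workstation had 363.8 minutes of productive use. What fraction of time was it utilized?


Utilization = busy / total × 100
= 363.8 / 441.3 × 100
= 82.4%


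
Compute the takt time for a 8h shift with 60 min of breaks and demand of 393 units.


Available = 8×60 - 60 = 420 min
Takt time = 420 / 393
= 1.07 min/unit


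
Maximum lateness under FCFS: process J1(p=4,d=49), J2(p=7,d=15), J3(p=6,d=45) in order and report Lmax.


Lateness per job (L = C - d):
  J1: C=4, d=49, L=-45
  J2: C=11, d=15, L=-4
  J3: C=17, d=45, L=-28
Lmax = max(-45, -4, -28)
= -4


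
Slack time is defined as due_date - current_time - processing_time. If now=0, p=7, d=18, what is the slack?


Slack = due - current_time - processing
= 18 - 0 - 7
= 11


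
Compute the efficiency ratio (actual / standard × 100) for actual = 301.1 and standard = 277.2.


Efficiency = (actual / standard) × 100
= (301.1 / 277.2) × 100
= 108.6%


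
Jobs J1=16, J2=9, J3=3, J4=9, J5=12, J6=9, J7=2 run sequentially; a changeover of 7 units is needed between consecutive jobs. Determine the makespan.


Makespan = Σ processing + (n-1) × setup
= (16 + 9 + 3 + 9 + 12 + 9 + 2) + (7-1)×7
= 60 + 42
= 102 time units


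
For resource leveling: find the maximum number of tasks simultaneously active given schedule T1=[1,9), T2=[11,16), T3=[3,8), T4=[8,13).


Check each time point for overlaps:
  t=3: 2 tasks active (T1, T3)
Max concurrent = 2


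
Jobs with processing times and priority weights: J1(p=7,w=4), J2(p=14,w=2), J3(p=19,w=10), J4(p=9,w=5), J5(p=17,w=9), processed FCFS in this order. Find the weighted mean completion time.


Completion times:
  J1: C=7, w×C=4×7=28
  J2: C=21, w×C=2×21=42
  J3: C=40, w×C=10×40=400
  J4: C=49, w×C=5×49=245
  J5: C=66, w×C=9×66=594
Sum w×C = 1309
Sum w = 30
Weighted avg = 1309/30
= 43.63


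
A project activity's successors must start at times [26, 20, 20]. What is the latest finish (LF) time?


LF = min of all successor start times
Successors start at: [26, 20, 20]
LF = min(26, 20, 20)
= 20


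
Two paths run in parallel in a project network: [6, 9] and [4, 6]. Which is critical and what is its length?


Path A: 6 + 9 = 15
Path B: 4 + 6 = 10
Critical path = longest = max(15, 10)
= 15 (Path A)


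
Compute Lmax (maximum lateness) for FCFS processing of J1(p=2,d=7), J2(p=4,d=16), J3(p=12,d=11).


Lateness per job (L = C - d):
  J1: C=2, d=7, L=-5
  J2: C=6, d=16, L=-10
  J3: C=18, d=11, L=7
Lmax = max(-5, -10, 7)
= 7


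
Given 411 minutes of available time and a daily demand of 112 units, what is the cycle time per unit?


Cycle time = available time / demand
= 411 / 112
= 3.67 min/unit


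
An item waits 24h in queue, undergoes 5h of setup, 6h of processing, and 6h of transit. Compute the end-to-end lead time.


Lead time = queue + setup + processing + transit
= 24 + 5 + 6 + 6
= 41 hours


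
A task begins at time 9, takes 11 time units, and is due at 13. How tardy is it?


Completion = start + processing = 9 + 11 = 20
Tardiness = max(0, C - d) = max(0, 20 - 13)
= max(0, 7)
= 7


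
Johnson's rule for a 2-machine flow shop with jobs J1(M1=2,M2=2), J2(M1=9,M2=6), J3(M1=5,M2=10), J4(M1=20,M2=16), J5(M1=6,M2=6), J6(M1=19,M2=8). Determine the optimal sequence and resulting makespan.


Johnson's rule:
Group 1 (M1≤M2, sort by M1): ['J1', 'J3', 'J5']
Group 2 (M1>M2, sort desc M2): ['J4', 'J6', 'J2']
Sequence: J1 → J3 → J5 → J4 → J6 → J2
Makespan calculation:
  J1: M1 done=2, M2 done=4
  J3: M1 done=7, M2 done=17
  J5: M1 done=13, M2 done=23
  J4: M1 done=33, M2 done=49
  J6: M1 done=52, M2 done=60
  J2: M1 done=61, M2 done=67
= Sequence: J1 → J3 → J5 → J4 → J6 → J2, Makespan: 67


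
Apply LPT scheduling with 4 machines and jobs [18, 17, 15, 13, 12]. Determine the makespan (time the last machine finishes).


Jobs (LPT sorted): [18, 17, 15, 13, 12]
Machines: 4
  J=18 → Machine 1 (load: 0+18=18)
  J=17 → Machine 2 (load: 0+17=17)
  J=15 → Machine 3 (load: 0+15=15)
  J=13 → Machine 4 (load: 0+13=13)
  J=12 → Machine 4 (load: 13+12=25)
Machine loads: [18, 17, 15, 25]
Makespan = max = 25 time units


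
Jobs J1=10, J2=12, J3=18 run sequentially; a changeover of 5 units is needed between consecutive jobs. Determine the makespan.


Makespan = Σ processing + (n-1) × setup
= (10 + 12 + 18) + (3-1)×5
= 40 + 10
= 50 time units


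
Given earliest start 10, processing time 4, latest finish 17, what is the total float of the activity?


EF = ES + duration = 10 + 4 = 14
LS = LF - duration = 17 - 4 = 13
Total Float = LF - EF = 17 - 14
(or LS - ES = 13 - 10)
= 3


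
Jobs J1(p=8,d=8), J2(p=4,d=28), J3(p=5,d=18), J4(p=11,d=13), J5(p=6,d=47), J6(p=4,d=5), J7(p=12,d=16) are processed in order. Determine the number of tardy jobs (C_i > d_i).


Completion vs due date:
  J1: C=8, d=8 → on time
  J2: C=12, d=28 → on time
  J3: C=17, d=18 → on time
  J4: C=28, d=13 → TARDY
  J5: C=34, d=47 → on time
  J6: C=38, d=5 → TARDY
  J7: C=50, d=16 → TARDY
Tardy jobs: J4, J6, J7
Count = 3


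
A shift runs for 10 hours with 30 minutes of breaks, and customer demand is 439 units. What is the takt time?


Available = 10×60 - 30 = 570 min
Takt time = 570 / 439
= 1.30 min/unit


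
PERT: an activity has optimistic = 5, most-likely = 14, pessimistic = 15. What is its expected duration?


te = (o + 4m + p) / 6
= (5 + 4×14 + 15) / 6
= (5 + 56 + 15) / 6
= 76 / 6
= 12.67


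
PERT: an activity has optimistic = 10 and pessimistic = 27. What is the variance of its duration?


σ² = ((p - o) / 6)² = (p - o)² / 36
= (27 - 10)² / 36
= 17² / 36
= 289 / 36
= 8.0278


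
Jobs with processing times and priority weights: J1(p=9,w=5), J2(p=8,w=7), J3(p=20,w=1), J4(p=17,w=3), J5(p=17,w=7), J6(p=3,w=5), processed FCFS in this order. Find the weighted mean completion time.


Completion times:
  J1: C=9, w×C=5×9=45
  J2: C=17, w×C=7×17=119
  J3: C=37, w×C=1×37=37
  J4: C=54, w×C=3×54=162
  J5: C=71, w×C=7×71=497
  J6: C=74, w×C=5×74=370
Sum w×C = 1230
Sum w = 28
Weighted avg = 1230/28
= 43.93


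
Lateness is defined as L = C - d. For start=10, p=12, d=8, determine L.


Completion = 10 + 12 = 22
Lateness = C - d = 22 - 8
= 14


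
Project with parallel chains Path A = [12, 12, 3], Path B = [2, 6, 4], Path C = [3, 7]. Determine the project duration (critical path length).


Path A: 12 + 12 + 3 = 27
Path B: 2 + 6 + 4 = 12
Path C: 3 + 7 = 10
Critical path = longest = max(27, 12, 10)
= 27 (Path A)


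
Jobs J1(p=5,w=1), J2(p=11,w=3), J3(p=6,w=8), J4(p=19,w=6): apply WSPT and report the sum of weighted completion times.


WSPT order (by p/w): J3 → J4 → J2 → J1
  J3: C=6, w·C=8×6=48
  J4: C=25, w·C=6×25=150
  J2: C=36, w·C=3×36=108
  J1: C=41, w·C=1×41=41
Σ w·C = 347
= 347


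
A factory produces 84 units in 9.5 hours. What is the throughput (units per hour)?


Throughput = units / time
= 84 / 9.5
= 8.8 units/hour


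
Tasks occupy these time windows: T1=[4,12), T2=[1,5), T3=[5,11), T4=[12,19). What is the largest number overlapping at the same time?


Check each time point for overlaps:
  t=4: 2 tasks active (T1, T2)
Max concurrent = 2


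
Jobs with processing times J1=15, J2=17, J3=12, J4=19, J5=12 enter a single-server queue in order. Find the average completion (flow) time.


Completion times:
  J1: completes at 15
  J2: completes at 32
  J3: completes at 44
  J4: completes at 63
  J5: completes at 75
Sum = 229
Average = 229/5
= 45.80


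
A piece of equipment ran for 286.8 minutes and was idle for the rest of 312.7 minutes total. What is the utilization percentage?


Utilization = busy / total × 100
= 286.8 / 312.7 × 100
= 91.7%


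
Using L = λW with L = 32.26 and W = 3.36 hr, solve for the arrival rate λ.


Little's law: L = λW → λ = L / W
= 32.26 / 3.36
= 9.60 per hour


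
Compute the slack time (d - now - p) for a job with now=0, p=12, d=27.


Slack = due - current_time - processing
= 27 - 0 - 12
= 15


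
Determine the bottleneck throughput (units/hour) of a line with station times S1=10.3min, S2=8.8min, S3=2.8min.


Bottleneck = longest station time
Station times: [10.3, 8.8, 2.8]
Max = 10.3 min
Rate = 60 / 10.3
= 5.83 units/hour (bottleneck: 10.3min)


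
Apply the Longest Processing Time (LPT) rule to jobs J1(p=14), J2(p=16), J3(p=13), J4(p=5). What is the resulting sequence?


LPT: sort by longest processing time first
  J2: p=16
  J1: p=14
  J3: p=13
  J4: p=5
Order: J2 → J1 → J3 → J4


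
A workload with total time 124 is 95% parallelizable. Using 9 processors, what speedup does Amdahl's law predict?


Amdahl's law: T_p = T × ((1-p) + p/N)
= 124 × ((1-0.95) + 0.95/9)
= 124 × (0.05 + 0.1056)
= 124 × 0.1556
= 19.29
Speedup = 124/19.29
= 6.43×


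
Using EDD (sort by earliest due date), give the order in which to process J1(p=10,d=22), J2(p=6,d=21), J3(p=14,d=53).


EDD: sort by earliest due date
  J2: d=21, p=6
  J1: d=22, p=10
  J3: d=53, p=14
Order: J2 → J1 → J3


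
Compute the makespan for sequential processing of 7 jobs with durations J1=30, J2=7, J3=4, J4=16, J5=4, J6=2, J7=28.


Sequential makespan: sum all processing times
= 30 + 7 + 4 + 16 + 4 + 2 + 28
= 91 time units


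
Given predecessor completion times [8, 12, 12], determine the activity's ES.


ES = max of all predecessor completion times
Predecessors: [8, 12, 12]
ES = max(8, 12, 12)
= 12


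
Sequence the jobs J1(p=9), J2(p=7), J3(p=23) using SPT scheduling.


SPT: sort by shortest processing time
  J2: p=7
  J1: p=9
  J3: p=23
Order: J2 → J1 → J3


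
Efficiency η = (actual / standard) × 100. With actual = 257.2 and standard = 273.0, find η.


Efficiency = (actual / standard) × 100
= (257.2 / 273.0) × 100
= 94.2%


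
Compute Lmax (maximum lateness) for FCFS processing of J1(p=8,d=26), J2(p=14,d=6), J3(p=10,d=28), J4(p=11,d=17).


Lateness per job (L = C - d):
  J1: C=8, d=26, L=-18
  J2: C=22, d=6, L=16
  J3: C=32, d=28, L=4
  J4: C=43, d=17, L=26
Lmax = max(-18, 16, 4, 26)
= 26


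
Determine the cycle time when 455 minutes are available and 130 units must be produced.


Cycle time = available time / demand
= 455 / 130
= 3.50 min/unit


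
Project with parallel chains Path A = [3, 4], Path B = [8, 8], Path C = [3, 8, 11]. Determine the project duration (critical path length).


Path A: 3 + 4 = 7
Path B: 8 + 8 = 16
Path C: 3 + 8 + 11 = 22
Critical path = longest = max(7, 16, 22)
= 22 (Path C)


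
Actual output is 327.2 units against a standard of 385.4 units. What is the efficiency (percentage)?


Efficiency = (actual / standard) × 100
= (327.2 / 385.4) × 100
= 84.9%


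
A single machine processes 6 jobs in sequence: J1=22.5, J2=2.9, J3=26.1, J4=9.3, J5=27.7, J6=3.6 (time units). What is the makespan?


Sequential makespan: sum all processing times
= 22.5 + 2.9 + 26.1 + 9.3 + 27.7 + 3.6
= 92.1 time units


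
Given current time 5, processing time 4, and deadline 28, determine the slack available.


Slack = due - current_time - processing
= 28 - 5 - 4
= 19


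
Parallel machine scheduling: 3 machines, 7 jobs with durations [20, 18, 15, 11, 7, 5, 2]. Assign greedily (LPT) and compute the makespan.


Jobs (LPT sorted): [20, 18, 15, 11, 7, 5, 2]
Machines: 3
  J=20 → Machine 1 (load: 0+20=20)
  J=18 → Machine 2 (load: 0+18=18)
  J=15 → Machine 3 (load: 0+15=15)
  J=11 → Machine 3 (load: 15+11=26)
  J=7 → Machine 2 (load: 18+7=25)
  J=5 → Machine 1 (load: 20+5=25)
  J=2 → Machine 1 (load: 25+2=27)
Machine loads: [27, 25, 26]
Makespan = max = 27 time units


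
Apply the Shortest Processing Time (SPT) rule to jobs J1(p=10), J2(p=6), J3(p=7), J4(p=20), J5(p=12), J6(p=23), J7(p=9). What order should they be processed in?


SPT: sort by shortest processing time
  J2: p=6
  J3: p=7
  J7: p=9
  J1: p=10
  J5: p=12
  J4: p=20
  J6: p=23
Order: J2 → J3 → J7 → J1 → J5 → J4 → J6


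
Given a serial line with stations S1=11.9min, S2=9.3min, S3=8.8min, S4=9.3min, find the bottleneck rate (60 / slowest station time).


Bottleneck = longest station time
Station times: [11.9, 9.3, 8.8, 9.3]
Max = 11.9 min
Rate = 60 / 11.9
= 5.04 units/hour (bottleneck: 11.9min)


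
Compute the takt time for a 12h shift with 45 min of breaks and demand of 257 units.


Available = 12×60 - 45 = 675 min
Takt time = 675 / 257
= 2.63 min/unit


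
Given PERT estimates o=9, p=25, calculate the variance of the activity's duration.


σ² = ((p - o) / 6)² = (p - o)² / 36
= (25 - 9)² / 36
= 16² / 36
= 256 / 36
= 7.1111


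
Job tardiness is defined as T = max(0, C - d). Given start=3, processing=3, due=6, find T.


Completion = start + processing = 3 + 3 = 6
Tardiness = max(0, C - d) = max(0, 6 - 6)
= max(0, 0)
= 0


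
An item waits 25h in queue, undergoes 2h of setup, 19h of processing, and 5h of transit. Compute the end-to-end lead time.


Lead time = queue + setup + processing + transit
= 25 + 2 + 19 + 5
= 51 hours


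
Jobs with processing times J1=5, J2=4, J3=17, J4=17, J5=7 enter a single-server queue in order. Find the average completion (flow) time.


Completion times:
  J1: completes at 5
  J2: completes at 9
  J3: completes at 26
  J4: completes at 43
  J5: completes at 50
Sum = 133
Average = 133/5
= 26.60


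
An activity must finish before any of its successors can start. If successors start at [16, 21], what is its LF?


LF = min of all successor start times
Successors start at: [16, 21]
LF = min(16, 21)
= 16


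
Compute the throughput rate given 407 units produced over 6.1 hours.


Throughput = units / time
= 407 / 6.1
= 66.7 units/hour


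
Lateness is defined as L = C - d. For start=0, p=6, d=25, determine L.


Completion = 0 + 6 = 6
Lateness = C - d = 6 - 25
= -19


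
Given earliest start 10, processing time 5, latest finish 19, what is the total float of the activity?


EF = ES + duration = 10 + 5 = 15
LS = LF - duration = 19 - 5 = 14
Total Float = LF - EF = 19 - 15
(or LS - ES = 14 - 10)
= 4


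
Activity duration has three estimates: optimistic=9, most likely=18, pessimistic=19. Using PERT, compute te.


te = (o + 4m + p) / 6
= (9 + 4×18 + 19) / 6
= (9 + 72 + 19) / 6
= 100 / 6
= 16.67


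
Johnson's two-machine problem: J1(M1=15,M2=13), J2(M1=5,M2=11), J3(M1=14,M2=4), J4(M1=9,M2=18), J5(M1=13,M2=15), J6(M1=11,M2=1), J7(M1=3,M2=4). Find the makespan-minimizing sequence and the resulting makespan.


Johnson's rule:
Group 1 (M1≤M2, sort by M1): ['J7', 'J2', 'J4', 'J5']
Group 2 (M1>M2, sort desc M2): ['J1', 'J3', 'J6']
Sequence: J7 → J2 → J4 → J5 → J1 → J3 → J6
Makespan calculation:
  J7: M1 done=3, M2 done=7
  J2: M1 done=8, M2 done=19
  J4: M1 done=17, M2 done=37
  J5: M1 done=30, M2 done=52
  J1: M1 done=45, M2 done=65
  J3: M1 done=59, M2 done=69
  J6: M1 done=70, M2 done=71
= Sequence: J7 → J2 → J4 → J5 → J1 → J3 → J6, Makespan: 71


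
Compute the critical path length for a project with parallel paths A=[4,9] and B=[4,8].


Path A: 4 + 9 = 13
Path B: 4 + 8 = 12
Critical path = longest = max(13, 12)
= 13 (Path A)


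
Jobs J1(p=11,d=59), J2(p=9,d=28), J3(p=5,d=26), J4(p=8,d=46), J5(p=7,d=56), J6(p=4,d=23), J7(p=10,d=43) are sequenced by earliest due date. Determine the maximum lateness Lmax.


EDD order: J6 → J3 → J2 → J7 → J4 → J5 → J1
Completion and lateness:
  J6: C=4, d=23, L=4-23=-19
  J3: C=9, d=26, L=9-26=-17
  J2: C=18, d=28, L=18-28=-10
  J7: C=28, d=43, L=28-43=-15
  J4: C=36, d=46, L=36-46=-10
  J5: C=43, d=56, L=43-56=-13
  J1: C=54, d=59, L=54-59=-5
Lmax = max(-19, -17, -10, -15, -10, -13, -5)
= -5


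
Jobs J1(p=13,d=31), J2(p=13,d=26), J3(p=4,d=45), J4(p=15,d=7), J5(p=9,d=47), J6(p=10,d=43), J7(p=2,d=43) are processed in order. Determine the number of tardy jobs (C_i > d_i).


Completion vs due date:
  J1: C=13, d=31 → on time
  J2: C=26, d=26 → on time
  J3: C=30, d=45 → on time
  J4: C=45, d=7 → TARDY
  J5: C=54, d=47 → TARDY
  J6: C=64, d=43 → TARDY
  J7: C=66, d=43 → TARDY
Tardy jobs: J4, J5, J6, J7
Count = 4


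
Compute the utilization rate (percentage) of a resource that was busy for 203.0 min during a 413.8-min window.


Utilization = busy / total × 100
= 203.0 / 413.8 × 100
= 49.1%


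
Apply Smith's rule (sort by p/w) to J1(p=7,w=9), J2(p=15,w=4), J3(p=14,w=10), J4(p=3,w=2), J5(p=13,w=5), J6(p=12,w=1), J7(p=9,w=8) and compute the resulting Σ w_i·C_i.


WSPT order (by p/w): J1 → J7 → J3 → J4 → J5 → J2 → J6
  J1: C=7, w·C=9×7=63
  J7: C=16, w·C=8×16=128
  J3: C=30, w·C=10×30=300
  J4: C=33, w·C=2×33=66
  J5: C=46, w·C=5×46=230
  J2: C=61, w·C=4×61=244
  J6: C=73, w·C=1×73=73
Σ w·C = 1104
= 1104


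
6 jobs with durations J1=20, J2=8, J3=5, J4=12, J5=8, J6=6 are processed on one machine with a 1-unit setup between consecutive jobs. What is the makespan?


Makespan = Σ processing + (n-1) × setup
= (20 + 8 + 5 + 12 + 8 + 6) + (6-1)×1
= 59 + 5
= 64 time units


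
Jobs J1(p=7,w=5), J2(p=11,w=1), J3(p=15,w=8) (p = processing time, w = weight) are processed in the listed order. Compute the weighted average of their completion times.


Completion times:
  J1: C=7, w×C=5×7=35
  J2: C=18, w×C=1×18=18
  J3: C=33, w×C=8×33=264
Sum w×C = 317
Sum w = 14
Weighted avg = 317/14
= 22.64


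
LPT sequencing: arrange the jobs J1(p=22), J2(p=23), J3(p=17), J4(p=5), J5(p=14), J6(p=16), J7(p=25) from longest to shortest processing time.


LPT: sort by longest processing time first
  J7: p=25
  J2: p=23
  J1: p=22
  J3: p=17
  J6: p=16
  J5: p=14
  J4: p=5
Order: J7 → J2 → J1 → J3 → J6 → J5 → J4


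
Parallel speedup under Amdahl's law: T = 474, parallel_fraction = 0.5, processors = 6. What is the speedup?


Amdahl's law: T_p = T × ((1-p) + p/N)
= 474 × ((1-0.5) + 0.5/6)
= 474 × (0.50 + 0.0833)
= 474 × 0.5833
= 276.50
Speedup = 474/276.50
= 1.71×


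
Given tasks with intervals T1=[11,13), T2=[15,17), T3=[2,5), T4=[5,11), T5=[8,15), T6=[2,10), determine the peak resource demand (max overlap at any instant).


Check each time point for overlaps:
  t=8: 3 tasks active (T4, T5, T6)
Max concurrent = 3


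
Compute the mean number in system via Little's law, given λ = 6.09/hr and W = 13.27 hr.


Little's law: L = λ × W
= 6.09 × 13.27
= 80.81


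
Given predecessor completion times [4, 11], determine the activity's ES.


ES = max of all predecessor completion times
Predecessors: [4, 11]
ES = max(4, 11)
= 11


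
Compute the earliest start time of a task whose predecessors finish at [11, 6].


ES = max of all predecessor completion times
Predecessors: [11, 6]
ES = max(11, 6)
= 11


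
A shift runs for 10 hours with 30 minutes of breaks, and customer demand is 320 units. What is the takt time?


Available = 10×60 - 30 = 570 min
Takt time = 570 / 320
= 1.78 min/unit


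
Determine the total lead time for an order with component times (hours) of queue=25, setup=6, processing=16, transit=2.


Lead time = queue + setup + processing + transit
= 25 + 6 + 16 + 2
= 49 hours


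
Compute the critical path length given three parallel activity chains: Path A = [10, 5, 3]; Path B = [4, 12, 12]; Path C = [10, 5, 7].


Path A: 10 + 5 + 3 = 18
Path B: 4 + 12 + 12 = 28
Path C: 10 + 5 + 7 = 22
Critical path = longest = max(18, 28, 22)
= 28 (Path B)


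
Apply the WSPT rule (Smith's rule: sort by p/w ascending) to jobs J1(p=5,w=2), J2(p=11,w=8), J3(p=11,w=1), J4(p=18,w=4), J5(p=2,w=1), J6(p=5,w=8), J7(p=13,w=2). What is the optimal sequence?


WSPT (Smith's rule): sort by p/w ascending
  J6: p/w = 5/8 = 0.625
  J2: p/w = 11/8 = 1.375
  J5: p/w = 2/1 = 2.000
  J1: p/w = 5/2 = 2.500
  J4: p/w = 18/4 = 4.500
  J7: p/w = 13/2 = 6.500
  J3: p/w = 11/1 = 11.000
Order: J6 → J2 → J5 → J1 → J4 → J7 → J3


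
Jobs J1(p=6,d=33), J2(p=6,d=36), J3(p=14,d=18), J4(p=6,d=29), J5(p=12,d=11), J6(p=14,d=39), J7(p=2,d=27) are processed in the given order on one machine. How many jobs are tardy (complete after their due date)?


Completion vs due date:
  J1: C=6, d=33 → on time
  J2: C=12, d=36 → on time
  J3: C=26, d=18 → TARDY
  J4: C=32, d=29 → TARDY
  J5: C=44, d=11 → TARDY
  J6: C=58, d=39 → TARDY
  J7: C=60, d=27 → TARDY
Tardy jobs: J3, J4, J5, J6, J7
Count = 5


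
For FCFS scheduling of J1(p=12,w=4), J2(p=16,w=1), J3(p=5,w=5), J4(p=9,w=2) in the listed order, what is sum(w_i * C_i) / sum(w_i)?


Completion times:
  J1: C=12, w×C=4×12=48
  J2: C=28, w×C=1×28=28
  J3: C=33, w×C=5×33=165
  J4: C=42, w×C=2×42=84
Sum w×C = 325
Sum w = 12
Weighted avg = 325/12
= 27.08


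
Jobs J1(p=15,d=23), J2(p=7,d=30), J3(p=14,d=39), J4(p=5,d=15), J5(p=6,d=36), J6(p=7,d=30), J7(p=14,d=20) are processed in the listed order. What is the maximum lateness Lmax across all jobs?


Lateness per job (L = C - d):
  J1: C=15, d=23, L=-8
  J2: C=22, d=30, L=-8
  J3: C=36, d=39, L=-3
  J4: C=41, d=15, L=26
  J5: C=47, d=36, L=11
  J6: C=54, d=30, L=24
  J7: C=68, d=20, L=48
Lmax = max(-8, -8, -3, 26, 11, 24, 48)
= 48


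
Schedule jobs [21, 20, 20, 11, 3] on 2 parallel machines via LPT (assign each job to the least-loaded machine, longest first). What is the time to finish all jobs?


Jobs (LPT sorted): [21, 20, 20, 11, 3]
Machines: 2
  J=21 → Machine 1 (load: 0+21=21)
  J=20 → Machine 2 (load: 0+20=20)
  J=20 → Machine 2 (load: 20+20=40)
  J=11 → Machine 1 (load: 21+11=32)
  J=3 → Machine 1 (load: 32+3=35)
Machine loads: [35, 40]
Makespan = max = 40 time units


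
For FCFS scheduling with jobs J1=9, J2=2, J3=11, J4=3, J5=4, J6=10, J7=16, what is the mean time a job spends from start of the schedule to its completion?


Completion times:
  J1: completes at 9
  J2: completes at 11
  J3: completes at 22
  J4: completes at 25
  J5: completes at 29
  J6: completes at 39
  J7: completes at 55
Sum = 190
Average = 190/7
= 27.14


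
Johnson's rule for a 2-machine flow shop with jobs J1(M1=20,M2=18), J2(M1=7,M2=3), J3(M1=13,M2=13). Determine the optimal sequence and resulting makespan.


Johnson's rule:
Group 1 (M1≤M2, sort by M1): ['J3']
Group 2 (M1>M2, sort desc M2): ['J1', 'J2']
Sequence: J3 → J1 → J2
Makespan calculation:
  J3: M1 done=13, M2 done=26
  J1: M1 done=33, M2 done=51
  J2: M1 done=40, M2 done=54
= Sequence: J3 → J1 → J2, Makespan: 54


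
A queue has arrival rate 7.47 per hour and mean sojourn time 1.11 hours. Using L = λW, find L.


Little's law: L = λ × W
= 7.47 × 1.11
= 8.29


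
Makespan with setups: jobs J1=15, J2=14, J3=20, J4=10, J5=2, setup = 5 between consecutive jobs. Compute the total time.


Makespan = Σ processing + (n-1) × setup
= (15 + 14 + 20 + 10 + 2) + (5-1)×5
= 61 + 20
= 81 time units


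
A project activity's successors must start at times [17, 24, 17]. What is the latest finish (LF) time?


LF = min of all successor start times
Successors start at: [17, 24, 17]
LF = min(17, 24, 17)
= 17


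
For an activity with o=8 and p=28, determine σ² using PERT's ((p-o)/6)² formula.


σ² = ((p - o) / 6)² = (p - o)² / 36
= (28 - 8)² / 36
= 20² / 36
= 400 / 36
= 11.1111


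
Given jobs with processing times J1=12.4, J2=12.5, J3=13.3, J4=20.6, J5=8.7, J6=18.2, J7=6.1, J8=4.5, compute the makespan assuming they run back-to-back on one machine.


Sequential makespan: sum all processing times
= 12.4 + 12.5 + 13.3 + 20.6 + 8.7 + 18.2 + 6.1 + 4.5
= 96.3 time units


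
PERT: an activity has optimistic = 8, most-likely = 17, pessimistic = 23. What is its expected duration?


te = (o + 4m + p) / 6
= (8 + 4×17 + 23) / 6
= (8 + 68 + 23) / 6
= 99 / 6
= 16.50


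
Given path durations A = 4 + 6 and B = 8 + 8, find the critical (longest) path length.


Path A: 4 + 6 = 10
Path B: 8 + 8 = 16
Critical path = longest = max(10, 16)
= 16 (Path B)


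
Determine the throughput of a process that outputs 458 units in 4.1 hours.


Throughput = units / time
= 458 / 4.1
= 111.7 units/hour


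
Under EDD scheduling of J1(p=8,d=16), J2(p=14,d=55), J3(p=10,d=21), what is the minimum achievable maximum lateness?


EDD order: J1 → J3 → J2
Completion and lateness:
  J1: C=8, d=16, L=8-16=-8
  J3: C=18, d=21, L=18-21=-3
  J2: C=32, d=55, L=32-55=-23
Lmax = max(-8, -3, -23)
= -3


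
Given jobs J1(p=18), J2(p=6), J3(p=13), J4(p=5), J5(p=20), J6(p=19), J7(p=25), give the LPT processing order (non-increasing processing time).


LPT: sort by longest processing time first
  J7: p=25
  J5: p=20
  J6: p=19
  J1: p=18
  J3: p=13
  J2: p=6
  J4: p=5
Order: J7 → J5 → J6 → J1 → J3 → J2 → J4


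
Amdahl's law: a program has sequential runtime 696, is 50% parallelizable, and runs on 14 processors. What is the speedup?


Amdahl's law: T_p = T × ((1-p) + p/N)
= 696 × ((1-0.5) + 0.5/14)
= 696 × (0.50 + 0.0357)
= 696 × 0.5357
= 372.86
Speedup = 696/372.86
= 1.87×


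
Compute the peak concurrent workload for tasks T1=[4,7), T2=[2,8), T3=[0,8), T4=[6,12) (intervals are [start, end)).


Check each time point for overlaps:
  t=6: 4 tasks active (T1, T2, T3, T4)
Max concurrent = 4


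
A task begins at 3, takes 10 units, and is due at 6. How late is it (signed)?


Completion = 3 + 10 = 13
Lateness = C - d = 13 - 6
= 7


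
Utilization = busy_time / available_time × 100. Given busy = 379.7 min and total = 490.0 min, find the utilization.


Utilization = busy / total × 100
= 379.7 / 490.0 × 100
= 77.5%


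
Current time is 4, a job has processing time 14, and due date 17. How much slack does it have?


Slack = due - current_time - processing
= 17 - 4 - 14
= -1


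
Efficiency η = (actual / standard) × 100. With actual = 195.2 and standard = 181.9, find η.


Efficiency = (actual / standard) × 100
= (195.2 / 181.9) × 100
= 107.3%


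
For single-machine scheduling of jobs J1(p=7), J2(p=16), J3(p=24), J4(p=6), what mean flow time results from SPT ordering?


SPT order: J4 → J1 → J2 → J3
Completion times:
  J4: C=6
  J1: C=13
  J2: C=29
  J3: C=53
Sum = 101, n = 4
Mean flow = 101/4
= 25.25


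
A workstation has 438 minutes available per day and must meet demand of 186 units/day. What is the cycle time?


Cycle time = available time / demand
= 438 / 186
= 2.35 min/unit


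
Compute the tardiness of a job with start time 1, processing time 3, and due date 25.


Completion = start + processing = 1 + 3 = 4
Tardiness = max(0, C - d) = max(0, 4 - 25)
= max(0, -21)
= 0


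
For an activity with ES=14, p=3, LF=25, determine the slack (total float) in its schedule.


EF = ES + duration = 14 + 3 = 17
LS = LF - duration = 25 - 3 = 22
Total Float = LF - EF = 25 - 17
(or LS - ES = 22 - 14)
= 8


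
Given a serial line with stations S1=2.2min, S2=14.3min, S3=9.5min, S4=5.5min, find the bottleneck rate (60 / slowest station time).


Bottleneck = longest station time
Station times: [2.2, 14.3, 9.5, 5.5]
Max = 14.3 min
Rate = 60 / 14.3
= 4.20 units/hour (bottleneck: 14.3min)


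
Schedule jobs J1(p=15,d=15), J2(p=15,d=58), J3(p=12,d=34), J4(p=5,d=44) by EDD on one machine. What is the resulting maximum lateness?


EDD order: J1 → J3 → J4 → J2
Completion and lateness:
  J1: C=15, d=15, L=15-15=0
  J3: C=27, d=34, L=27-34=-7
  J4: C=32, d=44, L=32-44=-12
  J2: C=47, d=58, L=47-58=-11
Lmax = max(0, -7, -12, -11)
= 0


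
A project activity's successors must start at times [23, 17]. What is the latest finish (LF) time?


LF = min of all successor start times
Successors start at: [23, 17]
LF = min(23, 17)
= 17


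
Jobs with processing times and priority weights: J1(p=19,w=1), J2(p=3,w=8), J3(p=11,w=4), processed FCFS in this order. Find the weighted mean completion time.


Completion times:
  J1: C=19, w×C=1×19=19
  J2: C=22, w×C=8×22=176
  J3: C=33, w×C=4×33=132
Sum w×C = 327
Sum w = 13
Weighted avg = 327/13
= 25.15


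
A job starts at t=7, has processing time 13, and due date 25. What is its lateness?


Completion = 7 + 13 = 20
Lateness = C - d = 20 - 25
= -5


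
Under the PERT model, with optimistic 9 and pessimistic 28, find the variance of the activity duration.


σ² = ((p - o) / 6)² = (p - o)² / 36
= (28 - 9)² / 36
= 19² / 36
= 361 / 36
= 10.0278


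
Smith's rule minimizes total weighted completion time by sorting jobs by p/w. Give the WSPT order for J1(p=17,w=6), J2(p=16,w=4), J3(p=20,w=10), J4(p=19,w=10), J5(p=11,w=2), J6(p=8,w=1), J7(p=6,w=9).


WSPT (Smith's rule): sort by p/w ascending
  J7: p/w = 6/9 = 0.667
  J4: p/w = 19/10 = 1.900
  J3: p/w = 20/10 = 2.000
  J1: p/w = 17/6 = 2.833
  J2: p/w = 16/4 = 4.000
  J5: p/w = 11/2 = 5.500
  J6: p/w = 8/1 = 8.000
Order: J7 → J4 → J3 → J1 → J2 → J5 → J6


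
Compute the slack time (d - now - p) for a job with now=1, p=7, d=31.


Slack = due - current_time - processing
= 31 - 1 - 7
= 23


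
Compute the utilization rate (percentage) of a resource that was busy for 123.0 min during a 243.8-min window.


Utilization = busy / total × 100
= 123.0 / 243.8 × 100
= 50.5%


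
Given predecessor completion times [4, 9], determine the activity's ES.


ES = max of all predecessor completion times
Predecessors: [4, 9]
ES = max(4, 9)
= 9


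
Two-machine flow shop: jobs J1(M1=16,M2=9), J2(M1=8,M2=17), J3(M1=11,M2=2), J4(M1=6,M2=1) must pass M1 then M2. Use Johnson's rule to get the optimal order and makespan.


Johnson's rule:
Group 1 (M1≤M2, sort by M1): ['J2']
Group 2 (M1>M2, sort desc M2): ['J1', 'J3', 'J4']
Sequence: J2 → J1 → J3 → J4
Makespan calculation:
  J2: M1 done=8, M2 done=25
  J1: M1 done=24, M2 done=34
  J3: M1 done=35, M2 done=37
  J4: M1 done=41, M2 done=42
= Sequence: J2 → J1 → J3 → J4, Makespan: 42


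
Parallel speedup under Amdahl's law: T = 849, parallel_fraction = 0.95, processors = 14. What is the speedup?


Amdahl's law: T_p = T × ((1-p) + p/N)
= 849 × ((1-0.95) + 0.95/14)
= 849 × (0.05 + 0.0679)
= 849 × 0.1179
= 100.06
Speedup = 849/100.06
= 8.48×


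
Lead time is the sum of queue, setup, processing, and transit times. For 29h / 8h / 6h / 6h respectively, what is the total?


Lead time = queue + setup + processing + transit
= 29 + 8 + 6 + 6
= 49 hours


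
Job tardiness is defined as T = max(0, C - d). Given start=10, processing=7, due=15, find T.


Completion = start + processing = 10 + 7 = 17
Tardiness = max(0, C - d) = max(0, 17 - 15)
= max(0, 2)
= 2


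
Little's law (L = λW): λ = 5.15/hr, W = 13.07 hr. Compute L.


Little's law: L = λ × W
= 5.15 × 13.07
= 67.31


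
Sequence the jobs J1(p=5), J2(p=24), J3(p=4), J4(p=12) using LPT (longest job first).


LPT: sort by longest processing time first
  J2: p=24
  J4: p=12
  J1: p=5
  J3: p=4
Order: J2 → J4 → J1 → J3


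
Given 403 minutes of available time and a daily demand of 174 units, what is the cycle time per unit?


Cycle time = available time / demand
= 403 / 174
= 2.32 min/unit


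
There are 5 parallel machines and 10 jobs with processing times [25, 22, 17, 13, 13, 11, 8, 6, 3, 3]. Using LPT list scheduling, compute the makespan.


Jobs (LPT sorted): [25, 22, 17, 13, 13, 11, 8, 6, 3, 3]
Machines: 5
  J=25 → Machine 1 (load: 0+25=25)
  J=22 → Machine 2 (load: 0+22=22)
  J=17 → Machine 3 (load: 0+17=17)
  J=13 → Machine 4 (load: 0+13=13)
  J=13 → Machine 5 (load: 0+13=13)
  J=11 → Machine 4 (load: 13+11=24)
  J=8 → Machine 5 (load: 13+8=21)
  J=6 → Machine 3 (load: 17+6=23)
  J=3 → Machine 5 (load: 21+3=24)
  J=3 → Machine 2 (load: 22+3=25)
Machine loads: [25, 25, 23, 24, 24]
Makespan = max = 25 time units


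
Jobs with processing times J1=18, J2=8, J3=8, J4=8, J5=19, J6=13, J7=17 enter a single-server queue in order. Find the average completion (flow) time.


Completion times:
  J1: completes at 18
  J2: completes at 26
  J3: completes at 34
  J4: completes at 42
  J5: completes at 61
  J6: completes at 74
  J7: completes at 91
Sum = 346
Average = 346/7
= 49.43


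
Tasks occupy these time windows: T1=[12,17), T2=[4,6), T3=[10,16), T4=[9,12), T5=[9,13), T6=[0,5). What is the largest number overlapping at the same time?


Check each time point for overlaps:
  t=10: 3 tasks active (T3, T4, T5)
Max concurrent = 3


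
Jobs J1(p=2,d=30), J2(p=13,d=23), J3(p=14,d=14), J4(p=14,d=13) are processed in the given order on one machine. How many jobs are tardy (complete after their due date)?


Completion vs due date:
  J1: C=2, d=30 → on time
  J2: C=15, d=23 → on time
  J3: C=29, d=14 → TARDY
  J4: C=43, d=13 → TARDY
Tardy jobs: J3, J4
Count = 2


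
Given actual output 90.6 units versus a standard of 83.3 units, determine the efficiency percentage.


Efficiency = (actual / standard) × 100
= (90.6 / 83.3) × 100
= 108.8%


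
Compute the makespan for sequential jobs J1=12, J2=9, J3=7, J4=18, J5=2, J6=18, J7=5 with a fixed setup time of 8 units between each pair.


Makespan = Σ processing + (n-1) × setup
= (12 + 9 + 7 + 18 + 2 + 18 + 5) + (7-1)×8
= 71 + 48
= 119 time units


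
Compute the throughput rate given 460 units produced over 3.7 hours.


Throughput = units / time
= 460 / 3.7
= 124.3 units/hour


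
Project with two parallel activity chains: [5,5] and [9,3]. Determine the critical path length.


Path A: 5 + 5 = 10
Path B: 9 + 3 = 12
Critical path = longest = max(10, 12)
= 12 (Path B)
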